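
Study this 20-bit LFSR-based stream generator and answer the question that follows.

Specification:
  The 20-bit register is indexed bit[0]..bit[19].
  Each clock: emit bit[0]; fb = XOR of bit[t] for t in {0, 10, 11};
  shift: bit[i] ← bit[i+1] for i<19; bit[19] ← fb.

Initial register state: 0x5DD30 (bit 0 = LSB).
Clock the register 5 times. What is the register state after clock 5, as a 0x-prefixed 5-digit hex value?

reg_0 = 0x5DD30
clock 1: out=0, reg = 0x2EE98
clock 2: out=0, reg = 0x1774C
clock 3: out=0, reg = 0x8BBA6
clock 4: out=0, reg = 0xC5DD3
clock 5: out=1, reg = 0xE2EE9

0xE2EE9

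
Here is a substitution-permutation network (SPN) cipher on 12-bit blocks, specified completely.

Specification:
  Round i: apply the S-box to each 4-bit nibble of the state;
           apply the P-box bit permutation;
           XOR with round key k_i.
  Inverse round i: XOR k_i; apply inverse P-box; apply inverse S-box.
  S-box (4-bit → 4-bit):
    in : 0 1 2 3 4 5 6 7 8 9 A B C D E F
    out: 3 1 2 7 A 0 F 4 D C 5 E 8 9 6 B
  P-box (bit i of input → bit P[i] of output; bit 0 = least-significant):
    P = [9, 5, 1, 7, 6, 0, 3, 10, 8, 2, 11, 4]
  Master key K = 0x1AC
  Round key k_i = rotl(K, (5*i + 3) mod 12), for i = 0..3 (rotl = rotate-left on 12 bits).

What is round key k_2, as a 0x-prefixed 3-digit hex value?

K = 0x1AC
k_0 = rotl(K, (5*0+3) mod 12) = rotl(K, 3) = 0xD60
k_1 = rotl(K, (5*1+3) mod 12) = rotl(K, 8) = 0xC1A
k_2 = rotl(K, (5*2+3) mod 12) = rotl(K, 1) = 0x358

0x358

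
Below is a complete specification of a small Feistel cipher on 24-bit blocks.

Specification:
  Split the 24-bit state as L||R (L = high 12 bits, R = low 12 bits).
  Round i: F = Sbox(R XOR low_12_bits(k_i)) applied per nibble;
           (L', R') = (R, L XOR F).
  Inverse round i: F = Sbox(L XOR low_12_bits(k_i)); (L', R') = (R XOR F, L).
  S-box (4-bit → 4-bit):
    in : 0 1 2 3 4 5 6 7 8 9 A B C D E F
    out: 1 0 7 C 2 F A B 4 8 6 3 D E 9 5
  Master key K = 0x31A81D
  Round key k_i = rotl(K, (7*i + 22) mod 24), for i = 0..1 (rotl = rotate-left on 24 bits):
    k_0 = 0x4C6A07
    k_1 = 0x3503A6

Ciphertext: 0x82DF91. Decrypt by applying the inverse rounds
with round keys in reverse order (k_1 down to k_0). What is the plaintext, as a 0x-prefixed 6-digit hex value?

0x2C2CD2

s_0 = ciphertext = 0x82DF91
s_1 = InvRound(s_0, k_1) = 0xCD282D
s_2 = InvRound(s_1, k_0) = 0x2C2CD2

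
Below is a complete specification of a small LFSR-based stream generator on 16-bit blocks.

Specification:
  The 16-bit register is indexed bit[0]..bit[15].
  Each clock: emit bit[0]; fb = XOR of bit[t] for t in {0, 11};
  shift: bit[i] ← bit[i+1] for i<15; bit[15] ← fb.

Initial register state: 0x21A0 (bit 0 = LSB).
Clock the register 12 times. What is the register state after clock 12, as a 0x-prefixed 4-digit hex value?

0x5242

reg_0 = 0x21A0
clock 1: out=0, reg = 0x10D0
clock 2: out=0, reg = 0x0868
clock 3: out=0, reg = 0x8434
clock 4: out=0, reg = 0x421A
clock 5: out=0, reg = 0x210D
clock 6: out=1, reg = 0x9086
clock 7: out=0, reg = 0x4843
clock 8: out=1, reg = 0x2421
clock 9: out=1, reg = 0x9210
clock 10: out=0, reg = 0x4908
clock 11: out=0, reg = 0xA484
clock 12: out=0, reg = 0x5242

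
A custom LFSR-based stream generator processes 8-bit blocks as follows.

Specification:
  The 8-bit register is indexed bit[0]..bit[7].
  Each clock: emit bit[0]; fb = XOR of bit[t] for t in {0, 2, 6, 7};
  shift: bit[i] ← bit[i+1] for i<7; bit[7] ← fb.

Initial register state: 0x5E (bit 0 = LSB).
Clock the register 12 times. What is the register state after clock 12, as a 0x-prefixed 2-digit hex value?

reg_0 = 0x5E
clock 1: out=0, reg = 0x2F
clock 2: out=1, reg = 0x17
clock 3: out=1, reg = 0x0B
clock 4: out=1, reg = 0x85
clock 5: out=1, reg = 0xC2
clock 6: out=0, reg = 0x61
clock 7: out=1, reg = 0x30
clock 8: out=0, reg = 0x18
clock 9: out=0, reg = 0x0C
clock 10: out=0, reg = 0x86
clock 11: out=0, reg = 0x43
clock 12: out=1, reg = 0x21

0x21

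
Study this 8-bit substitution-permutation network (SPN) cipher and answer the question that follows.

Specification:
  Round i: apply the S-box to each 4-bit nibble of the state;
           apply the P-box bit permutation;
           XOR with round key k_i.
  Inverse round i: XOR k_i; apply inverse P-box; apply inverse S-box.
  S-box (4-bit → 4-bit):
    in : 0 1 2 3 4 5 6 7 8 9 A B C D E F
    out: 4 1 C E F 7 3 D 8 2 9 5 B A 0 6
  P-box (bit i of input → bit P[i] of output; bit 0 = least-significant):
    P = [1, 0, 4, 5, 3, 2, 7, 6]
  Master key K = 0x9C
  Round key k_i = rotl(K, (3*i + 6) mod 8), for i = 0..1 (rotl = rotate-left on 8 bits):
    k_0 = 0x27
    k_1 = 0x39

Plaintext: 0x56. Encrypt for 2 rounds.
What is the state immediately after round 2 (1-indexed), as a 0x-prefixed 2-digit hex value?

s_0 = plaintext = 0x56
s_1 = Round(s_0, k_0) = 0xA8
s_2 = Round(s_1, k_1) = 0x51

0x51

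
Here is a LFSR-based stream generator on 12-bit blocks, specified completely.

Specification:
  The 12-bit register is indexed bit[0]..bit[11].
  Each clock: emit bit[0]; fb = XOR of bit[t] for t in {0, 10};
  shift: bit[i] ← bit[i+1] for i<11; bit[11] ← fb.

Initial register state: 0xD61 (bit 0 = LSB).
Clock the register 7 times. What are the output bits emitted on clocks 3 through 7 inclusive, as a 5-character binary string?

00011

reg_0 = 0xD61
clock 1: out=1, reg = 0x6B0
clock 2: out=0, reg = 0xB58
clock 3: out=0, reg = 0x5AC
clock 4: out=0, reg = 0xAD6
clock 5: out=0, reg = 0x56B
clock 6: out=1, reg = 0x2B5
clock 7: out=1, reg = 0x95A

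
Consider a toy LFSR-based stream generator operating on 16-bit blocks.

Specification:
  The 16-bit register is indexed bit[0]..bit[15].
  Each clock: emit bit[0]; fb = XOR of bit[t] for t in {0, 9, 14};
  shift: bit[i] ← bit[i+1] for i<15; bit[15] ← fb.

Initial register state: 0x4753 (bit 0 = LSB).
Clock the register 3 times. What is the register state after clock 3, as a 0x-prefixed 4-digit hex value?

reg_0 = 0x4753
clock 1: out=1, reg = 0xA3A9
clock 2: out=1, reg = 0x51D4
clock 3: out=0, reg = 0xA8EA

0xA8EA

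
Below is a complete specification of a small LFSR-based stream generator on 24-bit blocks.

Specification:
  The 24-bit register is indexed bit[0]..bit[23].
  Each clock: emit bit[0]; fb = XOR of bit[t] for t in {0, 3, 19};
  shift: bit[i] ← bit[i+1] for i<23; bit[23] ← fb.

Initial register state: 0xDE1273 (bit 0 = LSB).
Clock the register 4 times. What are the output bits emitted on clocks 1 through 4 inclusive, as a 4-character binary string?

reg_0 = 0xDE1273
clock 1: out=1, reg = 0x6F0939
clock 2: out=1, reg = 0xB7849C
clock 3: out=0, reg = 0xDBC24E
clock 4: out=0, reg = 0x6DE127

1100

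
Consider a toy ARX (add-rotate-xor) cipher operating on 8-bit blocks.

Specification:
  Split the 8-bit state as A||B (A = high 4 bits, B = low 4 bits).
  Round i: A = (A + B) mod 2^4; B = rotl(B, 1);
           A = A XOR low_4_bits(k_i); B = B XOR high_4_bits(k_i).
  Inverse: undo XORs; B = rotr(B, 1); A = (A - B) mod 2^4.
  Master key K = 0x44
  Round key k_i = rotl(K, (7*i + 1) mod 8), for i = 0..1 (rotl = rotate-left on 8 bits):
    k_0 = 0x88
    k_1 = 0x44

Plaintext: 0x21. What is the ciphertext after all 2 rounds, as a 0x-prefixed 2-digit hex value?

s_0 = plaintext = 0x21
s_1 = Round(s_0, k_0) = 0xBA
s_2 = Round(s_1, k_1) = 0x11

0x11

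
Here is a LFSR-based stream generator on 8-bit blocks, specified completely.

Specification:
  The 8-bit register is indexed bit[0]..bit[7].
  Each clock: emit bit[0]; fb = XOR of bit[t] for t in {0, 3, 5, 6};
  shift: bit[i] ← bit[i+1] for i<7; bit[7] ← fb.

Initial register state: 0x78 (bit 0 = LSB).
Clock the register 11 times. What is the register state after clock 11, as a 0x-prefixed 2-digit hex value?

0x8F

reg_0 = 0x78
clock 1: out=0, reg = 0xBC
clock 2: out=0, reg = 0x5E
clock 3: out=0, reg = 0x2F
clock 4: out=1, reg = 0x97
clock 5: out=1, reg = 0xCB
clock 6: out=1, reg = 0xE5
clock 7: out=1, reg = 0xF2
clock 8: out=0, reg = 0x79
clock 9: out=1, reg = 0x3C
clock 10: out=0, reg = 0x1E
clock 11: out=0, reg = 0x8F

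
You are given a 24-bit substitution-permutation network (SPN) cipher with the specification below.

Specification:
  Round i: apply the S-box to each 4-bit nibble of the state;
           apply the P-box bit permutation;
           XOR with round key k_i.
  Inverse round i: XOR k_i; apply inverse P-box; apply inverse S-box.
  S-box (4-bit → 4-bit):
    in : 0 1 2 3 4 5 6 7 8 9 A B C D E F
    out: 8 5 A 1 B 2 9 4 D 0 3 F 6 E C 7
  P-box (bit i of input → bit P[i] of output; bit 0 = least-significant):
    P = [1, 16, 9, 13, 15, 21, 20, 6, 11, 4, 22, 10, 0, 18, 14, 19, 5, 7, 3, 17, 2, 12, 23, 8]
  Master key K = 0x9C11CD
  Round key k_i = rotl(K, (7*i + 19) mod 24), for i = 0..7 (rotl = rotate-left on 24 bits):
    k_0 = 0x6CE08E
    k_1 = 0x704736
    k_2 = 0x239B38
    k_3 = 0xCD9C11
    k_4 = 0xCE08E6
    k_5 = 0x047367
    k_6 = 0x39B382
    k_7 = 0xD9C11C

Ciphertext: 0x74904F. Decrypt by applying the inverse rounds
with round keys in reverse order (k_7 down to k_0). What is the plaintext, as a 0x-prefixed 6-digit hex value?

s_0 = ciphertext = 0x74904F
s_1 = InvRound(s_0, k_7) = 0xD9B52A
s_2 = InvRound(s_1, k_6) = 0x7F9E57
s_3 = InvRound(s_2, k_5) = 0x06EBF2
s_4 = InvRound(s_3, k_4) = 0x89EC3E
s_5 = InvRound(s_4, k_3) = 0xA1F796
s_6 = InvRound(s_5, k_2) = 0x1B7696
s_7 = InvRound(s_6, k_1) = 0x240752
s_8 = InvRound(s_7, k_0) = 0x6CED6E

0x6CED6E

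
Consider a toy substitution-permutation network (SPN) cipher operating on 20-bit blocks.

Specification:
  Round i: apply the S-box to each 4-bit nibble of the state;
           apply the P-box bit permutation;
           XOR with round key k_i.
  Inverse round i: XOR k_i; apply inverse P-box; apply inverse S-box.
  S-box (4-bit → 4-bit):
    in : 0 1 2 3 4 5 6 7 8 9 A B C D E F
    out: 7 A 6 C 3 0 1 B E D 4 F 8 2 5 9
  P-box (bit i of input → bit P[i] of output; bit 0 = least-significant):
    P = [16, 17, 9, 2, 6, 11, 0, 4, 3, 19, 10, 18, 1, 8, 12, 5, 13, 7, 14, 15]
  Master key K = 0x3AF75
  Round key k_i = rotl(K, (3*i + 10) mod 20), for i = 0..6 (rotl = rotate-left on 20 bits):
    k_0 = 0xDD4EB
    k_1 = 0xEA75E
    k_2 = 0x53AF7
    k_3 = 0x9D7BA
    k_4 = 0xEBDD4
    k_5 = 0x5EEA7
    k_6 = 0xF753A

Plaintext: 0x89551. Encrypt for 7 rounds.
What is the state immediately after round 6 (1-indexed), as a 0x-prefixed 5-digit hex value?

s_0 = plaintext = 0x89551
s_1 = Round(s_0, k_0) = 0xF044D
s_2 = Round(s_1, k_1) = 0x41E14
s_3 = Round(s_2, k_2) = 0x6174F
s_4 = Round(s_3, k_3) = 0x4FED6
s_5 = Round(s_4, k_4) = 0xF917E
s_6 = Round(s_5, k_5) = 0x854D5
s_7 = Round(s_6, k_6) = 0x7BDB2

0x854D5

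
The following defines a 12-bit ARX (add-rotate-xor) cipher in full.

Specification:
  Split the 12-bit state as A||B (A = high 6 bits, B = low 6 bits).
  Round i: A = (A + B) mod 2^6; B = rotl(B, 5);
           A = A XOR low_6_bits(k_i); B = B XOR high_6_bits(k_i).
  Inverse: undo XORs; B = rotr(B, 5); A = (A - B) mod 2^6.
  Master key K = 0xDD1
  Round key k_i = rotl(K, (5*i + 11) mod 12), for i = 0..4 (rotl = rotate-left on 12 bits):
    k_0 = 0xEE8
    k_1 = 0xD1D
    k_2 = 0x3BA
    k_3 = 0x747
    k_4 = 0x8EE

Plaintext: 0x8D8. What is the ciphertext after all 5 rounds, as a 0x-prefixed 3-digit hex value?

0x157

s_0 = plaintext = 0x8D8
s_1 = Round(s_0, k_0) = 0x4F7
s_2 = Round(s_1, k_1) = 0x5CF
s_3 = Round(s_2, k_2) = 0x729
s_4 = Round(s_3, k_3) = 0x0A9
s_5 = Round(s_4, k_4) = 0x157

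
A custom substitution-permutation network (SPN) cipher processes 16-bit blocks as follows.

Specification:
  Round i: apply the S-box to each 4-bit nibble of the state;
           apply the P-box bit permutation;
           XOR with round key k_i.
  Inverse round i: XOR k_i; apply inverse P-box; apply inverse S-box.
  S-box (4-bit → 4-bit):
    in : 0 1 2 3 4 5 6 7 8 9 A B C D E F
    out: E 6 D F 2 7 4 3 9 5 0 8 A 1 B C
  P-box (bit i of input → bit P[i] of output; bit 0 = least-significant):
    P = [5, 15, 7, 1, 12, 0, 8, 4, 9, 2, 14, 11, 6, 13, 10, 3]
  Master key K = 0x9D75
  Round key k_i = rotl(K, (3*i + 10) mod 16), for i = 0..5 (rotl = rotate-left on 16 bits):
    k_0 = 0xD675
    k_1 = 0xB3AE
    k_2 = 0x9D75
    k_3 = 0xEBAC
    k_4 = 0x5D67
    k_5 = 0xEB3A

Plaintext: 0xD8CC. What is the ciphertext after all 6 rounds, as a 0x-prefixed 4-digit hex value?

0x8107

s_0 = plaintext = 0xD8CC
s_1 = Round(s_0, k_0) = 0x5C26
s_2 = Round(s_1, k_1) = 0x8E7A
s_3 = Round(s_2, k_2) = 0x8738
s_4 = Round(s_3, k_3) = 0xF8D3
s_5 = Round(s_4, k_4) = 0xC3CD
s_6 = Round(s_5, k_5) = 0x8107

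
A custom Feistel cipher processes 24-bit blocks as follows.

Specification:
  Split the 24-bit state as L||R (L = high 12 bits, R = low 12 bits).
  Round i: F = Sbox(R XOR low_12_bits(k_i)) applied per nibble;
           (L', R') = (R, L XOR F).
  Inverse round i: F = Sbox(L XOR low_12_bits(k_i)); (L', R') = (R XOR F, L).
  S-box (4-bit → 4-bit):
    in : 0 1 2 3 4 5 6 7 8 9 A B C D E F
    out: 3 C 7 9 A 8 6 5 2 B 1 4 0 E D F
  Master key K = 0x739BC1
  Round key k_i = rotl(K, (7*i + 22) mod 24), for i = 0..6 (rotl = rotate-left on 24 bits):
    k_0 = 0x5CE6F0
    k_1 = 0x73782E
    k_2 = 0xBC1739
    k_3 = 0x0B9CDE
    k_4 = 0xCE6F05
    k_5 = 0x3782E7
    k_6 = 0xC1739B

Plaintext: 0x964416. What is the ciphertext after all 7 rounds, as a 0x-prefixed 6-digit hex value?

s_0 = plaintext = 0x964416
s_1 = Round(s_0, k_0) = 0x416EB2
s_2 = Round(s_1, k_1) = 0xEB22A6
s_3 = Round(s_2, k_2) = 0x2A660D
s_4 = Round(s_3, k_3) = 0x60D34F
s_5 = Round(s_4, k_4) = 0x34F6AC
s_6 = Round(s_5, k_5) = 0x6AC9EB
s_7 = Round(s_6, k_6) = 0x9EB7FF

0x9EB7FF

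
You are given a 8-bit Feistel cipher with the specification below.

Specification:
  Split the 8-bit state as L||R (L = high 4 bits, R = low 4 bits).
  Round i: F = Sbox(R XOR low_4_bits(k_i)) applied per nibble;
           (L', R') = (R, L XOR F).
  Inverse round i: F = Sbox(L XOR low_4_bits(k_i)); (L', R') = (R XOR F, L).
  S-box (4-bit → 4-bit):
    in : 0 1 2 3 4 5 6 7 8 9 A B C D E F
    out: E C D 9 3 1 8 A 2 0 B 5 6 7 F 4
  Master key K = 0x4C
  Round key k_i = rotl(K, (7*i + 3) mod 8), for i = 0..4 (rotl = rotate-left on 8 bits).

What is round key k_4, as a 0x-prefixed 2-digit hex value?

0x26

K = 0x4C
k_0 = rotl(K, (7*0+3) mod 8) = rotl(K, 3) = 0x62
k_1 = rotl(K, (7*1+3) mod 8) = rotl(K, 2) = 0x31
k_2 = rotl(K, (7*2+3) mod 8) = rotl(K, 1) = 0x98
k_3 = rotl(K, (7*3+3) mod 8) = rotl(K, 0) = 0x4C
k_4 = rotl(K, (7*4+3) mod 8) = rotl(K, 7) = 0x26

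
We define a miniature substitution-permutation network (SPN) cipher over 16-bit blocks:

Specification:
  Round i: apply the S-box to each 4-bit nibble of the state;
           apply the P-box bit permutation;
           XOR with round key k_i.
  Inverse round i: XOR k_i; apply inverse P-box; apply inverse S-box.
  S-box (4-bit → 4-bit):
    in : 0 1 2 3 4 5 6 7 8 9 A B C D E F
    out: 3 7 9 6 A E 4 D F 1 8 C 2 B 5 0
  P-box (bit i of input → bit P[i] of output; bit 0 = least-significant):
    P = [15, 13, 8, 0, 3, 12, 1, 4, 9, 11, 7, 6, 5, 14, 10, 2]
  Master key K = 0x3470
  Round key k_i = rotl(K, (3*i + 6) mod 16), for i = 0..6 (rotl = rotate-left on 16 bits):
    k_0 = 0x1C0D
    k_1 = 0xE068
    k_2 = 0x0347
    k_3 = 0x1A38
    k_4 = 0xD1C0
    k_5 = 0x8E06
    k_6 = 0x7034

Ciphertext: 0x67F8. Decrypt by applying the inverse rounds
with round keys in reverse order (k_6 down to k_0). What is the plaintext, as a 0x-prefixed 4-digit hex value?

0x16D8

s_0 = ciphertext = 0x67F8
s_1 = InvRound(s_0, k_6) = 0xB706
s_2 = InvRound(s_1, k_5) = 0xFCC3
s_3 = InvRound(s_2, k_4) = 0x6C65
s_4 = InvRound(s_3, k_3) = 0x52D4
s_5 = InvRound(s_4, k_2) = 0xC65B
s_6 = InvRound(s_5, k_1) = 0xE9B4
s_7 = InvRound(s_6, k_0) = 0x16D8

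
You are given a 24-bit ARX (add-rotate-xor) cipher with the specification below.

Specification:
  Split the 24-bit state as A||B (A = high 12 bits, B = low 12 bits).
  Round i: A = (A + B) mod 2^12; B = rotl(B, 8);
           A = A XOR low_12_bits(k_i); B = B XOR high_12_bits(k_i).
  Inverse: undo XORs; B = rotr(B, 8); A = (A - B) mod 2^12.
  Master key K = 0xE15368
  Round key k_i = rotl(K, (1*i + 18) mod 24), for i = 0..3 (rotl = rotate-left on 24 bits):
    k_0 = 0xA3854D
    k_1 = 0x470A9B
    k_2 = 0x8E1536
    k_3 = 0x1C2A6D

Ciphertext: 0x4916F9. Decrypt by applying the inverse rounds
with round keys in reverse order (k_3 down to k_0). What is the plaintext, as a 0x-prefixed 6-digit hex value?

0xC1489B

s_0 = ciphertext = 0x4916F9
s_1 = InvRound(s_0, k_3) = 0xB453B7
s_2 = InvRound(s_1, k_2) = 0x90856B
s_3 = InvRound(s_2, k_1) = 0x1E21B1
s_4 = InvRound(s_3, k_0) = 0xC1489B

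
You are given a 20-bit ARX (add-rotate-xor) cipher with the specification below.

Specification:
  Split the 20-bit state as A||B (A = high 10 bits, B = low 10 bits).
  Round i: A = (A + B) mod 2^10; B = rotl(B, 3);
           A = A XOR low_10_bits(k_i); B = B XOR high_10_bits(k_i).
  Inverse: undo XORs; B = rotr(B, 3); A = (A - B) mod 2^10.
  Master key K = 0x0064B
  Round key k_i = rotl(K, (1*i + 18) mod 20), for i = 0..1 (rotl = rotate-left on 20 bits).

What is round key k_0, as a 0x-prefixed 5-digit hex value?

K = 0x0064B
k_0 = rotl(K, (1*0+18) mod 20) = rotl(K, 18) = 0xC0192

0xC0192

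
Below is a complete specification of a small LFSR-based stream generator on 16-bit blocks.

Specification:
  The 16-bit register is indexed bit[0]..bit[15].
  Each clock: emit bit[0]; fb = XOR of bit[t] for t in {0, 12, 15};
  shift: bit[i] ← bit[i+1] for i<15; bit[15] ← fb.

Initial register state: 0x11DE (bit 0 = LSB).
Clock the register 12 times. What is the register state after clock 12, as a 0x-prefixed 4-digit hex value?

reg_0 = 0x11DE
clock 1: out=0, reg = 0x88EF
clock 2: out=1, reg = 0x4477
clock 3: out=1, reg = 0xA23B
clock 4: out=1, reg = 0x511D
clock 5: out=1, reg = 0x288E
clock 6: out=0, reg = 0x1447
clock 7: out=1, reg = 0x0A23
clock 8: out=1, reg = 0x8511
clock 9: out=1, reg = 0x4288
clock 10: out=0, reg = 0x2144
clock 11: out=0, reg = 0x10A2
clock 12: out=0, reg = 0x8851

0x8851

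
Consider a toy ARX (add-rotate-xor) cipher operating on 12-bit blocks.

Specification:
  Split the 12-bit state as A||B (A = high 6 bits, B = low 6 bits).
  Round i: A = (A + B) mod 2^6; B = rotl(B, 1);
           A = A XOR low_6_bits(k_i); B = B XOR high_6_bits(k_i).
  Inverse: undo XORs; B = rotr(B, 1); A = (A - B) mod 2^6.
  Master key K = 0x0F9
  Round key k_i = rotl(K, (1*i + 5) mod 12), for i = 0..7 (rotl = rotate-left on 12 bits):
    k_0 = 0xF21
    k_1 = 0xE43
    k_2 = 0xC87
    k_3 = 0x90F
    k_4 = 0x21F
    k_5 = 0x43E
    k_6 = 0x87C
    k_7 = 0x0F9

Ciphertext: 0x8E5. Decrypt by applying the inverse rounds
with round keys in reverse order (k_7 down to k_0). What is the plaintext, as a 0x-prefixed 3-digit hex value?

s_0 = ciphertext = 0x8E5
s_1 = InvRound(s_0, k_7) = 0x1D3
s_2 = InvRound(s_1, k_6) = 0x899
s_3 = InvRound(s_2, k_5) = 0xE24
s_4 = InvRound(s_3, k_4) = 0x456
s_5 = InvRound(s_4, k_3) = 0x159
s_6 = InvRound(s_5, k_2) = 0x375
s_7 = InvRound(s_6, k_1) = 0x206
s_8 = InvRound(s_7, k_0) = 0x31D

0x31D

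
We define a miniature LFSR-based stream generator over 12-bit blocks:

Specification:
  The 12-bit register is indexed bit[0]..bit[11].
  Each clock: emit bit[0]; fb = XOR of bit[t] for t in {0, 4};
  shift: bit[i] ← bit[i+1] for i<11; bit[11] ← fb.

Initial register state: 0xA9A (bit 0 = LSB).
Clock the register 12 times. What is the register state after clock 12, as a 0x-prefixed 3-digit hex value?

reg_0 = 0xA9A
clock 1: out=0, reg = 0xD4D
clock 2: out=1, reg = 0xEA6
clock 3: out=0, reg = 0x753
clock 4: out=1, reg = 0x3A9
clock 5: out=1, reg = 0x9D4
clock 6: out=0, reg = 0xCEA
clock 7: out=0, reg = 0x675
clock 8: out=1, reg = 0x33A
clock 9: out=0, reg = 0x99D
clock 10: out=1, reg = 0x4CE
clock 11: out=0, reg = 0x267
clock 12: out=1, reg = 0x933

0x933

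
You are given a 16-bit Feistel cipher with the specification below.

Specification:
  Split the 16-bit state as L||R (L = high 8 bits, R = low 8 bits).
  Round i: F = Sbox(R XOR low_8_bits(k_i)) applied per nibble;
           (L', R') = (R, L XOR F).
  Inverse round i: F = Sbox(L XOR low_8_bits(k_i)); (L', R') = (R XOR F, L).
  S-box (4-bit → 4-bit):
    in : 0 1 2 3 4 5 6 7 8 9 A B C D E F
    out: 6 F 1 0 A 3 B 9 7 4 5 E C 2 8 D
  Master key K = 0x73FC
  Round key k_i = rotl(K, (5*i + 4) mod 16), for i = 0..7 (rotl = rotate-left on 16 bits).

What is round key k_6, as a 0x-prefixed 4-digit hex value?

K = 0x73FC
k_0 = rotl(K, (5*0+4) mod 16) = rotl(K, 4) = 0x3FC7
k_1 = rotl(K, (5*1+4) mod 16) = rotl(K, 9) = 0xF8E7
k_2 = rotl(K, (5*2+4) mod 16) = rotl(K, 14) = 0x1CFF
k_3 = rotl(K, (5*3+4) mod 16) = rotl(K, 3) = 0x9FE3
k_4 = rotl(K, (5*4+4) mod 16) = rotl(K, 8) = 0xFC73
k_5 = rotl(K, (5*5+4) mod 16) = rotl(K, 13) = 0x8E7F
k_6 = rotl(K, (5*6+4) mod 16) = rotl(K, 2) = 0xCFF1

0xCFF1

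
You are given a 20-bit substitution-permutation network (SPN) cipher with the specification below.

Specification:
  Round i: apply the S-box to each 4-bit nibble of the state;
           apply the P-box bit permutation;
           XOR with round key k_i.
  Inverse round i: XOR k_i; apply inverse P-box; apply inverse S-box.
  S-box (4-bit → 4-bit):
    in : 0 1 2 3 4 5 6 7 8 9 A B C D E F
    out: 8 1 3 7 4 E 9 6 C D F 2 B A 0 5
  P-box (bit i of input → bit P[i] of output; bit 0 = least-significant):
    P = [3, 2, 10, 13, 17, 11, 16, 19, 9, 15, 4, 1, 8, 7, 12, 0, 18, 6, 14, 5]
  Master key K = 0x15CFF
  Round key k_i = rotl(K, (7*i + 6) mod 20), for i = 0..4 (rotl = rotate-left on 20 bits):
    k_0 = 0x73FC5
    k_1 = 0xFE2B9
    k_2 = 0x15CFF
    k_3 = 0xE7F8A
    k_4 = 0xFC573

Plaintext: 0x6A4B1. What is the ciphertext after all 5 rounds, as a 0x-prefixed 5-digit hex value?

s_0 = plaintext = 0x6A4B1
s_1 = Round(s_0, k_0) = 0x3267C
s_2 = Round(s_1, k_1) = 0xA8977
s_3 = Round(s_2, k_2) = 0x40288
s_4 = Round(s_3, k_3) = 0x7998B
s_5 = Round(s_4, k_4) = 0x69624

0x69624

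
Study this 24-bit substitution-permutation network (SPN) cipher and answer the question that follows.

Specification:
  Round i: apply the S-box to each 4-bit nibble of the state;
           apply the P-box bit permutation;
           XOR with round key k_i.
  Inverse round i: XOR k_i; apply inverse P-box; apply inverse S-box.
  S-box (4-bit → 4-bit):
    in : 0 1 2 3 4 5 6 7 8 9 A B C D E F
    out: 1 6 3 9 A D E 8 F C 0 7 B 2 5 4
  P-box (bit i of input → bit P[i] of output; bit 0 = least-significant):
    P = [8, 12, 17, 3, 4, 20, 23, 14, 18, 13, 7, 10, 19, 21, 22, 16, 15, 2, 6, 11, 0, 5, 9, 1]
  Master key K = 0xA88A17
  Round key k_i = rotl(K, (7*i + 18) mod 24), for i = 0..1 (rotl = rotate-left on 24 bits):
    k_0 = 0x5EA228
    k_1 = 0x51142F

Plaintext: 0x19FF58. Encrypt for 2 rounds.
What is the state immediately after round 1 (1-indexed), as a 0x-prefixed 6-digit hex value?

0x9CF9D0

s_0 = plaintext = 0x19FF58
s_1 = Round(s_0, k_0) = 0x9CF9D0
s_2 = Round(s_1, k_1) = 0x019BA9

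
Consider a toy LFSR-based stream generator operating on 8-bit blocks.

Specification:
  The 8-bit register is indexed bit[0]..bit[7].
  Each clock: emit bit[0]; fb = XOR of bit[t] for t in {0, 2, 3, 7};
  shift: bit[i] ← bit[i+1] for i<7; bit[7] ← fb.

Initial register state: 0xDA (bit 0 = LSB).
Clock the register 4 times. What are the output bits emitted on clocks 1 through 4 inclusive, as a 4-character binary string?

reg_0 = 0xDA
clock 1: out=0, reg = 0x6D
clock 2: out=1, reg = 0xB6
clock 3: out=0, reg = 0x5B
clock 4: out=1, reg = 0x2D

0101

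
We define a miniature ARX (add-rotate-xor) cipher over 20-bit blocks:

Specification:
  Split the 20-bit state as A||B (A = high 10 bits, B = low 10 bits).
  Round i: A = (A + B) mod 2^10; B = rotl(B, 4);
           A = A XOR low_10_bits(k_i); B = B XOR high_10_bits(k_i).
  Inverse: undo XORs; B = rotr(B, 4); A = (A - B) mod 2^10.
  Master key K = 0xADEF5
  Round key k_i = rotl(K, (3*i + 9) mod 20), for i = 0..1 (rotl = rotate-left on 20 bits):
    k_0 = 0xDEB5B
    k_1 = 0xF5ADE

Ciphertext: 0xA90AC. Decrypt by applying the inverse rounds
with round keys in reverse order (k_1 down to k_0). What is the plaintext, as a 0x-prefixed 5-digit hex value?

0xCF35C

s_0 = ciphertext = 0xA90AC
s_1 = InvRound(s_0, k_1) = 0x70EB7
s_2 = InvRound(s_1, k_0) = 0xCF35C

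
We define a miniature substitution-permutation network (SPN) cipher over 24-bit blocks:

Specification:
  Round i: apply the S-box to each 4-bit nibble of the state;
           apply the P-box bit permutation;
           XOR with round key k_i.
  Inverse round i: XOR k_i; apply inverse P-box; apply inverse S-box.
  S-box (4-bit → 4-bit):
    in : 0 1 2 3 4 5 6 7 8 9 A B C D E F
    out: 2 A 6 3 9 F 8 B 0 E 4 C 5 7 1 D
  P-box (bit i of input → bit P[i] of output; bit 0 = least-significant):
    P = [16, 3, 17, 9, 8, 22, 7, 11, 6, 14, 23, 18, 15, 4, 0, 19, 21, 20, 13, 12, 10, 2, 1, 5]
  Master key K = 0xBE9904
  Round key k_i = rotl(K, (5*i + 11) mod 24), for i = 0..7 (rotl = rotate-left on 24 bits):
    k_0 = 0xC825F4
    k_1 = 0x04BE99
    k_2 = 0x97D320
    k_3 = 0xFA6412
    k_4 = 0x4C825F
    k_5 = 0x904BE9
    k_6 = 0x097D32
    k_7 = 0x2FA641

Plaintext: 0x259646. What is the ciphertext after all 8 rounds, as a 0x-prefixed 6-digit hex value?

0xB660E0

s_0 = plaintext = 0x259646
s_1 = Round(s_0, k_0) = 0xF41EE3
s_2 = Round(s_1, k_1) = 0x2DABE3
s_3 = Round(s_2, k_2) = 0x22F22F
s_4 = Round(s_3, k_3) = 0x218695
s_5 = Round(s_4, k_4) = 0x1B98D1
s_6 = Round(s_5, k_5) = 0xD87854
s_7 = Round(s_6, k_6) = 0x40F2A4
s_8 = Round(s_7, k_7) = 0xB660E0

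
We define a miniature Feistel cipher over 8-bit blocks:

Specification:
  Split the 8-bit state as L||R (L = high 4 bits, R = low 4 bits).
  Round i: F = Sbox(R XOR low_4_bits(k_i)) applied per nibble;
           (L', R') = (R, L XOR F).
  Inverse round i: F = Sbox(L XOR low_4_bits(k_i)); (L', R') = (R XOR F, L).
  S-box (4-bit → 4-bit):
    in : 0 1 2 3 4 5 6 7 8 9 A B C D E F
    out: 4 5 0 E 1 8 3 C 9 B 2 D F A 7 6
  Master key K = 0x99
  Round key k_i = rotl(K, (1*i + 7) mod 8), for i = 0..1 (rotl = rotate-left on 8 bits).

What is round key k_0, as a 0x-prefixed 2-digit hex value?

K = 0x99
k_0 = rotl(K, (1*0+7) mod 8) = rotl(K, 7) = 0xCC

0xCC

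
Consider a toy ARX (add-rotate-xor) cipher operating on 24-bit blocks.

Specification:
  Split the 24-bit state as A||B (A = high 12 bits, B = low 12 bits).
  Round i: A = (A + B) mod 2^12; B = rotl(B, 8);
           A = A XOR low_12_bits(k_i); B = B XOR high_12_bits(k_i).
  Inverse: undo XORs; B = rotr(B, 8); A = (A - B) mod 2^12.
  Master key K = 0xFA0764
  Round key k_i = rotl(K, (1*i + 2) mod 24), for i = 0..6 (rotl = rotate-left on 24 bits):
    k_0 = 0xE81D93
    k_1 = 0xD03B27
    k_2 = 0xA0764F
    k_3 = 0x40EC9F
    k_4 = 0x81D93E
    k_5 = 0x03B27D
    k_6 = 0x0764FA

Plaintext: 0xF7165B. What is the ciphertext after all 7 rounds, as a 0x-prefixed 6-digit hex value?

s_0 = plaintext = 0xF7165B
s_1 = Round(s_0, k_0) = 0x85F5E4
s_2 = Round(s_1, k_1) = 0x56495D
s_3 = Round(s_2, k_2) = 0x88E792
s_4 = Round(s_3, k_3) = 0xCBF677
s_5 = Round(s_4, k_4) = 0xA08F7A
s_6 = Round(s_5, k_5) = 0xBFFACC
s_7 = Round(s_6, k_6) = 0x231CDA

0x231CDA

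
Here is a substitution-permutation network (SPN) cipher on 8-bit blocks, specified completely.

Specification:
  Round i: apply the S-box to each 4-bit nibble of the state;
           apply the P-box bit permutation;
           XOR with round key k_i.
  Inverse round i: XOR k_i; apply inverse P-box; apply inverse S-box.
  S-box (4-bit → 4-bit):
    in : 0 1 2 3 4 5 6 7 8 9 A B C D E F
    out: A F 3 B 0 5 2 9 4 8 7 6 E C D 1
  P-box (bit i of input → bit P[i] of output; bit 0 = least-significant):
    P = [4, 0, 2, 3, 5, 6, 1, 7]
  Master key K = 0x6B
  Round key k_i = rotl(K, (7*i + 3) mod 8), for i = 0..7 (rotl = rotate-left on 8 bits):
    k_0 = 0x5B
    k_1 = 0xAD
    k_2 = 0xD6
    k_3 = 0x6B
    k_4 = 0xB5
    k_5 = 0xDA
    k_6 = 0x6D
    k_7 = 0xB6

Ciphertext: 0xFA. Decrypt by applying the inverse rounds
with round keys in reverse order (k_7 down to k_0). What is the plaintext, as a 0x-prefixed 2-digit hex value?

0xE4

s_0 = ciphertext = 0xFA
s_1 = InvRound(s_0, k_7) = 0x6D
s_2 = InvRound(s_1, k_6) = 0x44
s_3 = InvRound(s_2, k_5) = 0xDE
s_4 = InvRound(s_3, k_4) = 0xA0
s_5 = InvRound(s_4, k_3) = 0xC0
s_6 = InvRound(s_5, k_2) = 0x85
s_7 = InvRound(s_6, k_1) = 0xF9
s_8 = InvRound(s_7, k_0) = 0xE4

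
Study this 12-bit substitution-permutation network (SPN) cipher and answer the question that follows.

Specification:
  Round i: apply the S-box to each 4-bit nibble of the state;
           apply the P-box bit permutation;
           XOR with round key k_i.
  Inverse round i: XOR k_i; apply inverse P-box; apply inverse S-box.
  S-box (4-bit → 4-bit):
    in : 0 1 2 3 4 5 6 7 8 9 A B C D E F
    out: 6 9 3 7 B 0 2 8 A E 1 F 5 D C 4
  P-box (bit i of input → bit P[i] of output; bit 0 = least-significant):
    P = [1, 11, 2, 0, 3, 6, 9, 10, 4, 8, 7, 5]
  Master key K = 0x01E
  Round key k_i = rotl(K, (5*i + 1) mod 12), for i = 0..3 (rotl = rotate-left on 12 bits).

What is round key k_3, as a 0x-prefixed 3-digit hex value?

0x1E0

K = 0x01E
k_0 = rotl(K, (5*0+1) mod 12) = rotl(K, 1) = 0x03C
k_1 = rotl(K, (5*1+1) mod 12) = rotl(K, 6) = 0x780
k_2 = rotl(K, (5*2+1) mod 12) = rotl(K, 11) = 0x00F
k_3 = rotl(K, (5*3+1) mod 12) = rotl(K, 4) = 0x1E0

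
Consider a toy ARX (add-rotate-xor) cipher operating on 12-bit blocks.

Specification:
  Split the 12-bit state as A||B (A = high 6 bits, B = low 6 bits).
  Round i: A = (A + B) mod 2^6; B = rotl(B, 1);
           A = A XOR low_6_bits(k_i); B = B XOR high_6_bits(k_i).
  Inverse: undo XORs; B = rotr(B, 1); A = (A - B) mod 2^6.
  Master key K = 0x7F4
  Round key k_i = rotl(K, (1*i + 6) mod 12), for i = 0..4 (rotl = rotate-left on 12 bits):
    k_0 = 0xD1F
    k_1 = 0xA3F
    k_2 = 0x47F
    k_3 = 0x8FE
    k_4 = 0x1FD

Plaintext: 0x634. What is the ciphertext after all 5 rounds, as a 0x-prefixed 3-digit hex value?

0x217

s_0 = plaintext = 0x634
s_1 = Round(s_0, k_0) = 0x4DD
s_2 = Round(s_1, k_1) = 0x3D2
s_3 = Round(s_2, k_2) = 0x7B5
s_4 = Round(s_3, k_3) = 0xB48
s_5 = Round(s_4, k_4) = 0x217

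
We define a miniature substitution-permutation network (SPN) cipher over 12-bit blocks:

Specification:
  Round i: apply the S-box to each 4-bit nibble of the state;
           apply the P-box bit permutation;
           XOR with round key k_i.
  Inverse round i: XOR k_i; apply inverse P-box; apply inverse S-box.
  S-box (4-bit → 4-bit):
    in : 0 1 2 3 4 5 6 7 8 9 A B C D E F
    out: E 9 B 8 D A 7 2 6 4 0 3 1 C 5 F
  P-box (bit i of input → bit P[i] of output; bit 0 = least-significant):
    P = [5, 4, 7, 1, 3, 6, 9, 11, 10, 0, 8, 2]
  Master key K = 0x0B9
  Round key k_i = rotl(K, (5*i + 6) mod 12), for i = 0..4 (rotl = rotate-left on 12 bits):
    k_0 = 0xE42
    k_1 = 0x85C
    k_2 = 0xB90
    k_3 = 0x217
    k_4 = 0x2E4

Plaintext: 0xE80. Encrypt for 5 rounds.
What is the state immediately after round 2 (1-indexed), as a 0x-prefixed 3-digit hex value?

0xBCE

s_0 = plaintext = 0xE80
s_1 = Round(s_0, k_0) = 0x990
s_2 = Round(s_1, k_1) = 0xBCE
s_3 = Round(s_2, k_2) = 0xF39
s_4 = Round(s_3, k_3) = 0xF92
s_5 = Round(s_4, k_4) = 0x5D3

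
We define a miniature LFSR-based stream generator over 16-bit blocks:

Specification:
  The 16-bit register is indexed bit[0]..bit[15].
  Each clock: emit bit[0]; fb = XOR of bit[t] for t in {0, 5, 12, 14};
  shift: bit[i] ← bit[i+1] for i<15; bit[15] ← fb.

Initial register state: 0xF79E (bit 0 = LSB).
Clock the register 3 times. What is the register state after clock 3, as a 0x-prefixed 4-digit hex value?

0xDEF3

reg_0 = 0xF79E
clock 1: out=0, reg = 0x7BCF
clock 2: out=1, reg = 0xBDE7
clock 3: out=1, reg = 0xDEF3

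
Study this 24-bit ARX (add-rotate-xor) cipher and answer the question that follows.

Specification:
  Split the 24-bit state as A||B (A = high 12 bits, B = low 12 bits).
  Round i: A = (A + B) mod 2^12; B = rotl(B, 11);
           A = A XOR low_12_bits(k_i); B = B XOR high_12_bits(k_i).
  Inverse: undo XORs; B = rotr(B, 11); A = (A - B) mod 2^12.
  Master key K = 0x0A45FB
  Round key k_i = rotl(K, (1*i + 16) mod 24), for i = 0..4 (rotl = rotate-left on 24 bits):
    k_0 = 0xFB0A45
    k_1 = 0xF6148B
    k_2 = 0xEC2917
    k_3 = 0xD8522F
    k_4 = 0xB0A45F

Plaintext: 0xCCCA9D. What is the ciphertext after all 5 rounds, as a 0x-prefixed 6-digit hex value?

s_0 = plaintext = 0xCCCA9D
s_1 = Round(s_0, k_0) = 0xD2C2FE
s_2 = Round(s_1, k_1) = 0x4A1E1E
s_3 = Round(s_2, k_2) = 0xBA89CD
s_4 = Round(s_3, k_3) = 0x75A163
s_5 = Round(s_4, k_4) = 0xCE23BB

0xCE23BB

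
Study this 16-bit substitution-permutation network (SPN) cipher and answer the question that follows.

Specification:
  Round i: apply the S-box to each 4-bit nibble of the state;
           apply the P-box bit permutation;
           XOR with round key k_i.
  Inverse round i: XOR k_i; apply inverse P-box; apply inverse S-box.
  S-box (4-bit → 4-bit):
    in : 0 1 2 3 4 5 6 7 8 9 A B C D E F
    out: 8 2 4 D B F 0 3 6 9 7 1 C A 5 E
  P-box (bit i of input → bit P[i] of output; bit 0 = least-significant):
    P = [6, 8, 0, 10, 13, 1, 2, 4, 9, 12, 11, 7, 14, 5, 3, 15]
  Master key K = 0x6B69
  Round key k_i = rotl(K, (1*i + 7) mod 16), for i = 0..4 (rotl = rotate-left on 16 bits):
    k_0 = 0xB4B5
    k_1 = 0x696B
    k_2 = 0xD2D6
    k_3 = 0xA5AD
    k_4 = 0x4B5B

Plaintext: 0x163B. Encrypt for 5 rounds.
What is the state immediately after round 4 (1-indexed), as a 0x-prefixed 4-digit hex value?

s_0 = plaintext = 0x163B
s_1 = Round(s_0, k_0) = 0x94C1
s_2 = Round(s_1, k_1) = 0xBAFF
s_3 = Round(s_2, k_2) = 0x8DC1
s_4 = Round(s_3, k_3) = 0xB411
s_5 = Round(s_4, k_4) = 0x18D9

0xB411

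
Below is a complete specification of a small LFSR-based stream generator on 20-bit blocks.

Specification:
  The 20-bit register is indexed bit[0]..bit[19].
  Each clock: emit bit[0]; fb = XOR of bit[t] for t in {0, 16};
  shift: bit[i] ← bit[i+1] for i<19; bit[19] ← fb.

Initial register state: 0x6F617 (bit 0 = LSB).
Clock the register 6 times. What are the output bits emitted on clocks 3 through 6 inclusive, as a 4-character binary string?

reg_0 = 0x6F617
clock 1: out=1, reg = 0xB7B0B
clock 2: out=1, reg = 0x5BD85
clock 3: out=1, reg = 0x2DEC2
clock 4: out=0, reg = 0x16F61
clock 5: out=1, reg = 0x0B7B0
clock 6: out=0, reg = 0x05BD8

1010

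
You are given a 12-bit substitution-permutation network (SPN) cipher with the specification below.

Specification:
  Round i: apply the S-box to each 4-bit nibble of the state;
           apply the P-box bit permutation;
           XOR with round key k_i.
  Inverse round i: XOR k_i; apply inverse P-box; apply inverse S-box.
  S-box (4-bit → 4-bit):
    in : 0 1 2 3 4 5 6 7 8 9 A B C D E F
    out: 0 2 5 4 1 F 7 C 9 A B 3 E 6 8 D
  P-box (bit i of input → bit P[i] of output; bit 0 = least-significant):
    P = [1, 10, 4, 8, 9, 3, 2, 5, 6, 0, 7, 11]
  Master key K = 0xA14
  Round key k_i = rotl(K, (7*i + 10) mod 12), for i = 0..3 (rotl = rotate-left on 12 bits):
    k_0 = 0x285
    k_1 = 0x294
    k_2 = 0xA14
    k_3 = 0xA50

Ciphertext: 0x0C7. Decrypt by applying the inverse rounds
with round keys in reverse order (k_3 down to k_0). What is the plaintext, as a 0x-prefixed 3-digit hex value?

s_0 = ciphertext = 0x0C7
s_1 = InvRound(s_0, k_3) = 0xC22
s_2 = InvRound(s_1, k_2) = 0x0F6
s_3 = InvRound(s_2, k_1) = 0x484
s_4 = InvRound(s_3, k_0) = 0x141

0x141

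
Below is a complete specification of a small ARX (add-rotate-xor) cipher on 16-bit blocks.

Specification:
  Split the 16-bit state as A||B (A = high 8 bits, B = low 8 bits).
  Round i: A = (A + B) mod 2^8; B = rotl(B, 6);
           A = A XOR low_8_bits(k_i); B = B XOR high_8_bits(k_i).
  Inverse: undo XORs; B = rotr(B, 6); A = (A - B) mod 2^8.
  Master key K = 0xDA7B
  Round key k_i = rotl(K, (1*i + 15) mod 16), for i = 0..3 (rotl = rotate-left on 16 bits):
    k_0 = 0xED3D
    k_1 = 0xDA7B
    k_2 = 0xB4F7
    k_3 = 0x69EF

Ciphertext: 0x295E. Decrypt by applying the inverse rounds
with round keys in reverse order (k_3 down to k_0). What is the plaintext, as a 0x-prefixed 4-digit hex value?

0x2700

s_0 = ciphertext = 0x295E
s_1 = InvRound(s_0, k_3) = 0xEADC
s_2 = InvRound(s_1, k_2) = 0x7CA1
s_3 = InvRound(s_2, k_1) = 0x1AED
s_4 = InvRound(s_3, k_0) = 0x2700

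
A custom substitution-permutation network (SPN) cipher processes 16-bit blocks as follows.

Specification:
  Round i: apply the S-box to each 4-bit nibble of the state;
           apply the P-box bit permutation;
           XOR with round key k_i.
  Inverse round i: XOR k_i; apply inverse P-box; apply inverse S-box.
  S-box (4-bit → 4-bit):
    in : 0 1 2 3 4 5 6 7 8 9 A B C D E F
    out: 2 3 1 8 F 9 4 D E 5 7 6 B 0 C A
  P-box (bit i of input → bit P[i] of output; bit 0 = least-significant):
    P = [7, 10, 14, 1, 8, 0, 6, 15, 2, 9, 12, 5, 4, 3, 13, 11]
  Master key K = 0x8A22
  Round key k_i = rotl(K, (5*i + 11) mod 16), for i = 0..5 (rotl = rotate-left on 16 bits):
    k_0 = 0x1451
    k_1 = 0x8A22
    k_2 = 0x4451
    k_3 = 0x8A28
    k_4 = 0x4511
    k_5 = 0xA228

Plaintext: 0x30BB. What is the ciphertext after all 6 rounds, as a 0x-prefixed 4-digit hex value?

0xAD88

s_0 = plaintext = 0x30BB
s_1 = Round(s_0, k_0) = 0x5A10
s_2 = Round(s_1, k_1) = 0x9537
s_3 = Round(s_2, k_2) = 0xA4E7
s_4 = Round(s_3, k_3) = 0x78D6
s_5 = Round(s_4, k_4) = 0x3F21
s_6 = Round(s_5, k_5) = 0xAD88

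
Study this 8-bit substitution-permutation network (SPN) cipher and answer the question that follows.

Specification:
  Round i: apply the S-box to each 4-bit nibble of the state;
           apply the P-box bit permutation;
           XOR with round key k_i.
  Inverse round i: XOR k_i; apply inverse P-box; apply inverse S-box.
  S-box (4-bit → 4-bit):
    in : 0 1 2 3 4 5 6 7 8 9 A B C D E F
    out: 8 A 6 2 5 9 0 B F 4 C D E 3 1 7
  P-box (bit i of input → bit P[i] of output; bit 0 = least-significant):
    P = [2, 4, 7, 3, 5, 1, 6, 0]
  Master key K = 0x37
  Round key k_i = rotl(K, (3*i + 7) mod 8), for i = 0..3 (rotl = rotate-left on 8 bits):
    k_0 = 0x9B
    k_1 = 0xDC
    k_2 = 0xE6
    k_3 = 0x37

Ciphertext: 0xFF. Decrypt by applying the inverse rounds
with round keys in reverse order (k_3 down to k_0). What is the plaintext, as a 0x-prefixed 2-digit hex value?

0x14

s_0 = ciphertext = 0xFF
s_1 = InvRound(s_0, k_3) = 0x9A
s_2 = InvRound(s_1, k_2) = 0x47
s_3 = InvRound(s_2, k_1) = 0x1C
s_4 = InvRound(s_3, k_0) = 0x14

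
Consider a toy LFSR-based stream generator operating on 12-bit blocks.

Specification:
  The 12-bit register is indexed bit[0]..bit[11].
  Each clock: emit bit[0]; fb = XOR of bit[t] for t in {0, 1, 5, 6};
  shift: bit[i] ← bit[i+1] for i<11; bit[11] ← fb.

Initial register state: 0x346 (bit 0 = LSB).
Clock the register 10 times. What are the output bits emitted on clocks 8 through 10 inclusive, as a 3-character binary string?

011

reg_0 = 0x346
clock 1: out=0, reg = 0x1A3
clock 2: out=1, reg = 0x8D1
clock 3: out=1, reg = 0x468
clock 4: out=0, reg = 0x234
clock 5: out=0, reg = 0x91A
clock 6: out=0, reg = 0xC8D
clock 7: out=1, reg = 0xE46
clock 8: out=0, reg = 0x723
clock 9: out=1, reg = 0xB91
clock 10: out=1, reg = 0xDC8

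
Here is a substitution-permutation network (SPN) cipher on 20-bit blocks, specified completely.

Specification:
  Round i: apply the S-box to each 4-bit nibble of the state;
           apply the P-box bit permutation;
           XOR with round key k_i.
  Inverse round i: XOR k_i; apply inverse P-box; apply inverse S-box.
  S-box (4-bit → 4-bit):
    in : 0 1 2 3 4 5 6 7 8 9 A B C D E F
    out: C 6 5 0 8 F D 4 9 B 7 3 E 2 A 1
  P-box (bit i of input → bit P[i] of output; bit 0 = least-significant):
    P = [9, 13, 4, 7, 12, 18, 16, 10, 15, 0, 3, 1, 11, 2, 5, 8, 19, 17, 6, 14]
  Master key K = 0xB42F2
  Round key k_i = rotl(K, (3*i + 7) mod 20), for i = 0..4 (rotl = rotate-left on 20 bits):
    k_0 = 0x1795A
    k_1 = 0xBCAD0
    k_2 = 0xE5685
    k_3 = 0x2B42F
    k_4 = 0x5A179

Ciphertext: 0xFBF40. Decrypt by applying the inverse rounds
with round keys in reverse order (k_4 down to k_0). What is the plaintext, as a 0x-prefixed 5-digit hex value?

s_0 = ciphertext = 0xFBF40
s_1 = InvRound(s_0, k_4) = 0xB2182
s_2 = InvRound(s_1, k_3) = 0xFCA64
s_3 = InvRound(s_2, k_2) = 0x72B64
s_4 = InvRound(s_3, k_1) = 0x8CFDC
s_5 = InvRound(s_4, k_0) = 0xFD869

0xFD869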